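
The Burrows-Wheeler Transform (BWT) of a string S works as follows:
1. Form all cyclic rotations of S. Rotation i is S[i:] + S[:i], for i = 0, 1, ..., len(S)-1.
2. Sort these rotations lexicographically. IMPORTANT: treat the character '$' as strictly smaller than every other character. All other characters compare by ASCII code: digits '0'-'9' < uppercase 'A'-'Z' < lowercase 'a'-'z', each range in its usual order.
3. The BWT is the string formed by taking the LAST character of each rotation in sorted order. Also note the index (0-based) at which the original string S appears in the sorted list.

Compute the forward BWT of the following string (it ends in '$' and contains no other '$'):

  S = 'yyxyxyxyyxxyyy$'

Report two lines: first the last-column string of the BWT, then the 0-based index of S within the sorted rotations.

Answer: yyyyyxyyyxxyx$x
13

Derivation:
All 15 rotations (rotation i = S[i:]+S[:i]):
  rot[0] = yyxyxyxyyxxyyy$
  rot[1] = yxyxyxyyxxyyy$y
  rot[2] = xyxyxyyxxyyy$yy
  rot[3] = yxyxyyxxyyy$yyx
  rot[4] = xyxyyxxyyy$yyxy
  rot[5] = yxyyxxyyy$yyxyx
  rot[6] = xyyxxyyy$yyxyxy
  rot[7] = yyxxyyy$yyxyxyx
  rot[8] = yxxyyy$yyxyxyxy
  rot[9] = xxyyy$yyxyxyxyy
  rot[10] = xyyy$yyxyxyxyyx
  rot[11] = yyy$yyxyxyxyyxx
  rot[12] = yy$yyxyxyxyyxxy
  rot[13] = y$yyxyxyxyyxxyy
  rot[14] = $yyxyxyxyyxxyyy
Sorted (with $ < everything):
  sorted[0] = $yyxyxyxyyxxyyy  (last char: 'y')
  sorted[1] = xxyyy$yyxyxyxyy  (last char: 'y')
  sorted[2] = xyxyxyyxxyyy$yy  (last char: 'y')
  sorted[3] = xyxyyxxyyy$yyxy  (last char: 'y')
  sorted[4] = xyyxxyyy$yyxyxy  (last char: 'y')
  sorted[5] = xyyy$yyxyxyxyyx  (last char: 'x')
  sorted[6] = y$yyxyxyxyyxxyy  (last char: 'y')
  sorted[7] = yxxyyy$yyxyxyxy  (last char: 'y')
  sorted[8] = yxyxyxyyxxyyy$y  (last char: 'y')
  sorted[9] = yxyxyyxxyyy$yyx  (last char: 'x')
  sorted[10] = yxyyxxyyy$yyxyx  (last char: 'x')
  sorted[11] = yy$yyxyxyxyyxxy  (last char: 'y')
  sorted[12] = yyxxyyy$yyxyxyx  (last char: 'x')
  sorted[13] = yyxyxyxyyxxyyy$  (last char: '$')
  sorted[14] = yyy$yyxyxyxyyxx  (last char: 'x')
Last column: yyyyyxyyyxxyx$x
Original string S is at sorted index 13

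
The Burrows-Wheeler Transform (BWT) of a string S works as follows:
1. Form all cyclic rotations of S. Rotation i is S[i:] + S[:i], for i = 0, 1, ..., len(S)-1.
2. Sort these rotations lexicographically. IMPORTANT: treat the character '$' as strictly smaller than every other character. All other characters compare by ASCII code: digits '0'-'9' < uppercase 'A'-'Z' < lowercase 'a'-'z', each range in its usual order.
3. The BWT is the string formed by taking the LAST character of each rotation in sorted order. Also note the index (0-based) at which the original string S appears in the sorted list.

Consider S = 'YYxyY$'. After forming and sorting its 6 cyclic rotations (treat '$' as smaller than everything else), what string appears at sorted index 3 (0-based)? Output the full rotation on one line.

All 6 rotations (rotation i = S[i:]+S[:i]):
  rot[0] = YYxyY$
  rot[1] = YxyY$Y
  rot[2] = xyY$YY
  rot[3] = yY$YYx
  rot[4] = Y$YYxy
  rot[5] = $YYxyY
Sorted (with $ < everything):
  sorted[0] = $YYxyY
  sorted[1] = Y$YYxy
  sorted[2] = YYxyY$
  sorted[3] = YxyY$Y
  sorted[4] = xyY$YY
  sorted[5] = yY$YYx
sorted[3] = YxyY$Y

Answer: YxyY$Y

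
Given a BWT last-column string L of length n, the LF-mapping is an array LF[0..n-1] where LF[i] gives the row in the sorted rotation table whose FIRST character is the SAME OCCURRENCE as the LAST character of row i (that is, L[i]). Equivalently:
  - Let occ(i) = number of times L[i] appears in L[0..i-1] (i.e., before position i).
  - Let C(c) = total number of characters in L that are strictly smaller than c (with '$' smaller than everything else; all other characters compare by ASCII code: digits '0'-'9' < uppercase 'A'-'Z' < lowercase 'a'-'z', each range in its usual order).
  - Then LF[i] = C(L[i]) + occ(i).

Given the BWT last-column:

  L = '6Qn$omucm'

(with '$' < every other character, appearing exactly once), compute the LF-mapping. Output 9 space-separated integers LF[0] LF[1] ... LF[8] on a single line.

Char counts: '$':1, '6':1, 'Q':1, 'c':1, 'm':2, 'n':1, 'o':1, 'u':1
C (first-col start): C('$')=0, C('6')=1, C('Q')=2, C('c')=3, C('m')=4, C('n')=6, C('o')=7, C('u')=8
L[0]='6': occ=0, LF[0]=C('6')+0=1+0=1
L[1]='Q': occ=0, LF[1]=C('Q')+0=2+0=2
L[2]='n': occ=0, LF[2]=C('n')+0=6+0=6
L[3]='$': occ=0, LF[3]=C('$')+0=0+0=0
L[4]='o': occ=0, LF[4]=C('o')+0=7+0=7
L[5]='m': occ=0, LF[5]=C('m')+0=4+0=4
L[6]='u': occ=0, LF[6]=C('u')+0=8+0=8
L[7]='c': occ=0, LF[7]=C('c')+0=3+0=3
L[8]='m': occ=1, LF[8]=C('m')+1=4+1=5

Answer: 1 2 6 0 7 4 8 3 5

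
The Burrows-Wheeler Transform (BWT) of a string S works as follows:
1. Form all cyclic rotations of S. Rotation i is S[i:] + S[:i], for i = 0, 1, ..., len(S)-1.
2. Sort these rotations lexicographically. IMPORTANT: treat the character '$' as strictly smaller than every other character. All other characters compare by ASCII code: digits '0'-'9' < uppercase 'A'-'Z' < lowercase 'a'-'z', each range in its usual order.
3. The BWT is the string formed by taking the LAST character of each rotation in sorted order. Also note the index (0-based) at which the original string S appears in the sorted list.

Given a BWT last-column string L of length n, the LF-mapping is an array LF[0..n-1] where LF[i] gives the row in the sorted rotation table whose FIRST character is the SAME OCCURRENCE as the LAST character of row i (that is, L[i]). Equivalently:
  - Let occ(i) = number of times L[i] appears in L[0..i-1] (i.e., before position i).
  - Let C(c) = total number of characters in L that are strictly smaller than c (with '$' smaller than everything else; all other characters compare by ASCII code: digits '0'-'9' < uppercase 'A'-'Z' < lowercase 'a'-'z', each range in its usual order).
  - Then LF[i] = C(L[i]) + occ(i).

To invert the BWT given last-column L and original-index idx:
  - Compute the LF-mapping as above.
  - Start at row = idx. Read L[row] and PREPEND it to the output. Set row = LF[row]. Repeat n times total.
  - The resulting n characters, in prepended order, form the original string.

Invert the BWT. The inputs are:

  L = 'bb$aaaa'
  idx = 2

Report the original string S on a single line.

Answer: aabaab$

Derivation:
LF mapping: 5 6 0 1 2 3 4
Walk LF starting at row 2, prepending L[row]:
  step 1: row=2, L[2]='$', prepend. Next row=LF[2]=0
  step 2: row=0, L[0]='b', prepend. Next row=LF[0]=5
  step 3: row=5, L[5]='a', prepend. Next row=LF[5]=3
  step 4: row=3, L[3]='a', prepend. Next row=LF[3]=1
  step 5: row=1, L[1]='b', prepend. Next row=LF[1]=6
  step 6: row=6, L[6]='a', prepend. Next row=LF[6]=4
  step 7: row=4, L[4]='a', prepend. Next row=LF[4]=2
Reversed output: aabaab$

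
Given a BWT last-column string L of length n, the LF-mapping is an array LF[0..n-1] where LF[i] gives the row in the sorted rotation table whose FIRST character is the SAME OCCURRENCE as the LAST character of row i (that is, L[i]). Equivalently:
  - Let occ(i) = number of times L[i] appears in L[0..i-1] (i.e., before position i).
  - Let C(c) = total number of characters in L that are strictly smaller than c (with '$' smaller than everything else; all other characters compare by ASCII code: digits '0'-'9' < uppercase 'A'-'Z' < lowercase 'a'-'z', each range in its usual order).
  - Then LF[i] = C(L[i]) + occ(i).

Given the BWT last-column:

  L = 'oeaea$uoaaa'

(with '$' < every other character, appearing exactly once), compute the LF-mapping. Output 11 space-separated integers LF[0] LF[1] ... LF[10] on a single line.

Char counts: '$':1, 'a':5, 'e':2, 'o':2, 'u':1
C (first-col start): C('$')=0, C('a')=1, C('e')=6, C('o')=8, C('u')=10
L[0]='o': occ=0, LF[0]=C('o')+0=8+0=8
L[1]='e': occ=0, LF[1]=C('e')+0=6+0=6
L[2]='a': occ=0, LF[2]=C('a')+0=1+0=1
L[3]='e': occ=1, LF[3]=C('e')+1=6+1=7
L[4]='a': occ=1, LF[4]=C('a')+1=1+1=2
L[5]='$': occ=0, LF[5]=C('$')+0=0+0=0
L[6]='u': occ=0, LF[6]=C('u')+0=10+0=10
L[7]='o': occ=1, LF[7]=C('o')+1=8+1=9
L[8]='a': occ=2, LF[8]=C('a')+2=1+2=3
L[9]='a': occ=3, LF[9]=C('a')+3=1+3=4
L[10]='a': occ=4, LF[10]=C('a')+4=1+4=5

Answer: 8 6 1 7 2 0 10 9 3 4 5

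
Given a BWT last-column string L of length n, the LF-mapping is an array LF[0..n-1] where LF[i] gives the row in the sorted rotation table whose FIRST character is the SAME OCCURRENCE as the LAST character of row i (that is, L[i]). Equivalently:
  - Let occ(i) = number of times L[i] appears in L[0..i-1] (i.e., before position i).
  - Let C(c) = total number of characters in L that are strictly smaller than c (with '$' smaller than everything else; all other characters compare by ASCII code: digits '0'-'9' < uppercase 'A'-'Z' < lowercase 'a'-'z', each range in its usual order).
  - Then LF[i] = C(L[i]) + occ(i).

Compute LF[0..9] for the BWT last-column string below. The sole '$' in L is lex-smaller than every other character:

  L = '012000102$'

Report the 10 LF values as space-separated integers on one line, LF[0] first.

Char counts: '$':1, '0':5, '1':2, '2':2
C (first-col start): C('$')=0, C('0')=1, C('1')=6, C('2')=8
L[0]='0': occ=0, LF[0]=C('0')+0=1+0=1
L[1]='1': occ=0, LF[1]=C('1')+0=6+0=6
L[2]='2': occ=0, LF[2]=C('2')+0=8+0=8
L[3]='0': occ=1, LF[3]=C('0')+1=1+1=2
L[4]='0': occ=2, LF[4]=C('0')+2=1+2=3
L[5]='0': occ=3, LF[5]=C('0')+3=1+3=4
L[6]='1': occ=1, LF[6]=C('1')+1=6+1=7
L[7]='0': occ=4, LF[7]=C('0')+4=1+4=5
L[8]='2': occ=1, LF[8]=C('2')+1=8+1=9
L[9]='$': occ=0, LF[9]=C('$')+0=0+0=0

Answer: 1 6 8 2 3 4 7 5 9 0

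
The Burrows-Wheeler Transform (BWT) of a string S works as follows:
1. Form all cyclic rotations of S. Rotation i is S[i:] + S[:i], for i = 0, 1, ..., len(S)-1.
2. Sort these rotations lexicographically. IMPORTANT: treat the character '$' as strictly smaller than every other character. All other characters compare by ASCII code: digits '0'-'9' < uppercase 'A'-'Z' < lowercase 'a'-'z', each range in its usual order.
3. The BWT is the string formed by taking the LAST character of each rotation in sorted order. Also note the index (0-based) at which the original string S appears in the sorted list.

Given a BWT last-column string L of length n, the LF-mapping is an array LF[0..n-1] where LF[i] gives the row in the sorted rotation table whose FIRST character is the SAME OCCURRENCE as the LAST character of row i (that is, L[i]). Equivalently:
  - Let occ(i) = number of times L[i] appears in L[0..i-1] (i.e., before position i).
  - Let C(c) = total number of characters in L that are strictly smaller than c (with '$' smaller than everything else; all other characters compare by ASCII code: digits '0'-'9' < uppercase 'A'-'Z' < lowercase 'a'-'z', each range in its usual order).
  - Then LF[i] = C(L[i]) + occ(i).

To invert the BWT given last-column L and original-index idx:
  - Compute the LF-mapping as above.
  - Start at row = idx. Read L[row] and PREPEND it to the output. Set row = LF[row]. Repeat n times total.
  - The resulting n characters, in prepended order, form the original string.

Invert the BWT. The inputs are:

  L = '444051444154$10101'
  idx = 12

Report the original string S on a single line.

Answer: 41414404154005114$

Derivation:
LF mapping: 9 10 11 1 16 4 12 13 14 5 17 15 0 6 2 7 3 8
Walk LF starting at row 12, prepending L[row]:
  step 1: row=12, L[12]='$', prepend. Next row=LF[12]=0
  step 2: row=0, L[0]='4', prepend. Next row=LF[0]=9
  step 3: row=9, L[9]='1', prepend. Next row=LF[9]=5
  step 4: row=5, L[5]='1', prepend. Next row=LF[5]=4
  step 5: row=4, L[4]='5', prepend. Next row=LF[4]=16
  step 6: row=16, L[16]='0', prepend. Next row=LF[16]=3
  step 7: row=3, L[3]='0', prepend. Next row=LF[3]=1
  step 8: row=1, L[1]='4', prepend. Next row=LF[1]=10
  step 9: row=10, L[10]='5', prepend. Next row=LF[10]=17
  step 10: row=17, L[17]='1', prepend. Next row=LF[17]=8
  step 11: row=8, L[8]='4', prepend. Next row=LF[8]=14
  step 12: row=14, L[14]='0', prepend. Next row=LF[14]=2
  step 13: row=2, L[2]='4', prepend. Next row=LF[2]=11
  step 14: row=11, L[11]='4', prepend. Next row=LF[11]=15
  step 15: row=15, L[15]='1', prepend. Next row=LF[15]=7
  step 16: row=7, L[7]='4', prepend. Next row=LF[7]=13
  step 17: row=13, L[13]='1', prepend. Next row=LF[13]=6
  step 18: row=6, L[6]='4', prepend. Next row=LF[6]=12
Reversed output: 41414404154005114$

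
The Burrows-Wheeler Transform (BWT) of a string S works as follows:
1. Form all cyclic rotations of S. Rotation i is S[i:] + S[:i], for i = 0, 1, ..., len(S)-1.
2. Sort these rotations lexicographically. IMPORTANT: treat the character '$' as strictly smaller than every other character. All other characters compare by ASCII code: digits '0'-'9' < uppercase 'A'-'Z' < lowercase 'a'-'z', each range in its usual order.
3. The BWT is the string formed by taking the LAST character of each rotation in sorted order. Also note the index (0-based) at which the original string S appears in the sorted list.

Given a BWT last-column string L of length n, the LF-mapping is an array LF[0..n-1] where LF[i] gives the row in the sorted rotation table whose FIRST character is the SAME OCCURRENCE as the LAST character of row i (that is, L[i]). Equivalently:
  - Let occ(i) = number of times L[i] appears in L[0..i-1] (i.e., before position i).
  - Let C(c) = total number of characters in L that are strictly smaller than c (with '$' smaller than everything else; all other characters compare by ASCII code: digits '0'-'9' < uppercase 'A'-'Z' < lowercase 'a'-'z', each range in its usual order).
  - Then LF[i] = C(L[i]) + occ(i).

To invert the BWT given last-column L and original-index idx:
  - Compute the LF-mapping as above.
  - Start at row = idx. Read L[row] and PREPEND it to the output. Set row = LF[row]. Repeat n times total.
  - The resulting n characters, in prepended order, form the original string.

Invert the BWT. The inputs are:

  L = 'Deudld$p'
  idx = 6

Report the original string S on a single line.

LF mapping: 1 4 7 2 5 3 0 6
Walk LF starting at row 6, prepending L[row]:
  step 1: row=6, L[6]='$', prepend. Next row=LF[6]=0
  step 2: row=0, L[0]='D', prepend. Next row=LF[0]=1
  step 3: row=1, L[1]='e', prepend. Next row=LF[1]=4
  step 4: row=4, L[4]='l', prepend. Next row=LF[4]=5
  step 5: row=5, L[5]='d', prepend. Next row=LF[5]=3
  step 6: row=3, L[3]='d', prepend. Next row=LF[3]=2
  step 7: row=2, L[2]='u', prepend. Next row=LF[2]=7
  step 8: row=7, L[7]='p', prepend. Next row=LF[7]=6
Reversed output: puddleD$

Answer: puddleD$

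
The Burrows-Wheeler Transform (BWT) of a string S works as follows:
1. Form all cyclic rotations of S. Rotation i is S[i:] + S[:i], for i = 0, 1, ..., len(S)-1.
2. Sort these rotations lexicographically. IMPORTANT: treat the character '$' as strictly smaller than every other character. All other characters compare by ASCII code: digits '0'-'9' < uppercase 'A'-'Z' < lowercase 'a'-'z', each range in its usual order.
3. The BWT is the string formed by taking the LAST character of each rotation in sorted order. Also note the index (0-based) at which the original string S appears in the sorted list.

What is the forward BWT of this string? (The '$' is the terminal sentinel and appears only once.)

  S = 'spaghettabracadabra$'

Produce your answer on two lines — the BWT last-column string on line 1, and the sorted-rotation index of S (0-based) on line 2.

Answer: ardtrcpaaaahagsbb$te
17

Derivation:
All 20 rotations (rotation i = S[i:]+S[:i]):
  rot[0] = spaghettabracadabra$
  rot[1] = paghettabracadabra$s
  rot[2] = aghettabracadabra$sp
  rot[3] = ghettabracadabra$spa
  rot[4] = hettabracadabra$spag
  rot[5] = ettabracadabra$spagh
  rot[6] = ttabracadabra$spaghe
  rot[7] = tabracadabra$spaghet
  rot[8] = abracadabra$spaghett
  rot[9] = bracadabra$spaghetta
  rot[10] = racadabra$spaghettab
  rot[11] = acadabra$spaghettabr
  rot[12] = cadabra$spaghettabra
  rot[13] = adabra$spaghettabrac
  rot[14] = dabra$spaghettabraca
  rot[15] = abra$spaghettabracad
  rot[16] = bra$spaghettabracada
  rot[17] = ra$spaghettabracadab
  rot[18] = a$spaghettabracadabr
  rot[19] = $spaghettabracadabra
Sorted (with $ < everything):
  sorted[0] = $spaghettabracadabra  (last char: 'a')
  sorted[1] = a$spaghettabracadabr  (last char: 'r')
  sorted[2] = abra$spaghettabracad  (last char: 'd')
  sorted[3] = abracadabra$spaghett  (last char: 't')
  sorted[4] = acadabra$spaghettabr  (last char: 'r')
  sorted[5] = adabra$spaghettabrac  (last char: 'c')
  sorted[6] = aghettabracadabra$sp  (last char: 'p')
  sorted[7] = bra$spaghettabracada  (last char: 'a')
  sorted[8] = bracadabra$spaghetta  (last char: 'a')
  sorted[9] = cadabra$spaghettabra  (last char: 'a')
  sorted[10] = dabra$spaghettabraca  (last char: 'a')
  sorted[11] = ettabracadabra$spagh  (last char: 'h')
  sorted[12] = ghettabracadabra$spa  (last char: 'a')
  sorted[13] = hettabracadabra$spag  (last char: 'g')
  sorted[14] = paghettabracadabra$s  (last char: 's')
  sorted[15] = ra$spaghettabracadab  (last char: 'b')
  sorted[16] = racadabra$spaghettab  (last char: 'b')
  sorted[17] = spaghettabracadabra$  (last char: '$')
  sorted[18] = tabracadabra$spaghet  (last char: 't')
  sorted[19] = ttabracadabra$spaghe  (last char: 'e')
Last column: ardtrcpaaaahagsbb$te
Original string S is at sorted index 17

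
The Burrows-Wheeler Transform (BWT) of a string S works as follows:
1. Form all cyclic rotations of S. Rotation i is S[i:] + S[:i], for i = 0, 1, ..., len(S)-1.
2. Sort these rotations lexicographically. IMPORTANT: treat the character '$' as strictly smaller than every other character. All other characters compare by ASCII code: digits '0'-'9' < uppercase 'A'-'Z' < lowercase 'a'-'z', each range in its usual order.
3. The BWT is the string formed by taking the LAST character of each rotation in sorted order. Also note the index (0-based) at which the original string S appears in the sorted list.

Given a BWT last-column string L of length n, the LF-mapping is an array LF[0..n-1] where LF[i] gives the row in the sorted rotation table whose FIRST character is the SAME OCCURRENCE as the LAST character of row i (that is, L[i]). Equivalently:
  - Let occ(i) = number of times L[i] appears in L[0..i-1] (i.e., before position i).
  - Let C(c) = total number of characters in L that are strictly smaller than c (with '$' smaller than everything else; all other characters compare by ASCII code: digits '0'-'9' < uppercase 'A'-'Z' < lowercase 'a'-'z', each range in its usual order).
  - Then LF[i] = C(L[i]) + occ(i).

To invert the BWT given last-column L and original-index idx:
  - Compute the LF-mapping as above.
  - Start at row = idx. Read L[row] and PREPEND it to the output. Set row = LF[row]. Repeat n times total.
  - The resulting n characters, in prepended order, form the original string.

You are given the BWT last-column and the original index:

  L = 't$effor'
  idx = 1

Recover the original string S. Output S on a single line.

LF mapping: 6 0 1 2 3 4 5
Walk LF starting at row 1, prepending L[row]:
  step 1: row=1, L[1]='$', prepend. Next row=LF[1]=0
  step 2: row=0, L[0]='t', prepend. Next row=LF[0]=6
  step 3: row=6, L[6]='r', prepend. Next row=LF[6]=5
  step 4: row=5, L[5]='o', prepend. Next row=LF[5]=4
  step 5: row=4, L[4]='f', prepend. Next row=LF[4]=3
  step 6: row=3, L[3]='f', prepend. Next row=LF[3]=2
  step 7: row=2, L[2]='e', prepend. Next row=LF[2]=1
Reversed output: effort$

Answer: effort$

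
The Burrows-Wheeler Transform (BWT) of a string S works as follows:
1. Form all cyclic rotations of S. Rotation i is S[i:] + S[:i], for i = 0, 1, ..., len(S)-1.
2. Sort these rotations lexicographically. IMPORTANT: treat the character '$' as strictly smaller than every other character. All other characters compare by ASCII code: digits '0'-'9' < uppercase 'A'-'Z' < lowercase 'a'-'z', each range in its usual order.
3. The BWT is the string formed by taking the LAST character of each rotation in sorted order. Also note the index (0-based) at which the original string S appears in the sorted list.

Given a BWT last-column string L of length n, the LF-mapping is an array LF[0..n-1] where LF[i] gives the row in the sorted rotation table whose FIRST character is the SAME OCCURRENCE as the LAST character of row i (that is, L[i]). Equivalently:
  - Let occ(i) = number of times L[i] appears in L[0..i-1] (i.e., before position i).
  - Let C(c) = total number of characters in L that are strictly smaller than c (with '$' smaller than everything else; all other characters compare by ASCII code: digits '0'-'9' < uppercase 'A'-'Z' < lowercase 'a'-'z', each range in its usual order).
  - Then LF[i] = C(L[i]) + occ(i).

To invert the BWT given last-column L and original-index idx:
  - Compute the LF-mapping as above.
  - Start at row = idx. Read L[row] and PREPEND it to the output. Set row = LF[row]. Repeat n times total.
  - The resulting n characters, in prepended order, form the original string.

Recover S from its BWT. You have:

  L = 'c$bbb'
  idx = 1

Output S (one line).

Answer: bbbc$

Derivation:
LF mapping: 4 0 1 2 3
Walk LF starting at row 1, prepending L[row]:
  step 1: row=1, L[1]='$', prepend. Next row=LF[1]=0
  step 2: row=0, L[0]='c', prepend. Next row=LF[0]=4
  step 3: row=4, L[4]='b', prepend. Next row=LF[4]=3
  step 4: row=3, L[3]='b', prepend. Next row=LF[3]=2
  step 5: row=2, L[2]='b', prepend. Next row=LF[2]=1
Reversed output: bbbc$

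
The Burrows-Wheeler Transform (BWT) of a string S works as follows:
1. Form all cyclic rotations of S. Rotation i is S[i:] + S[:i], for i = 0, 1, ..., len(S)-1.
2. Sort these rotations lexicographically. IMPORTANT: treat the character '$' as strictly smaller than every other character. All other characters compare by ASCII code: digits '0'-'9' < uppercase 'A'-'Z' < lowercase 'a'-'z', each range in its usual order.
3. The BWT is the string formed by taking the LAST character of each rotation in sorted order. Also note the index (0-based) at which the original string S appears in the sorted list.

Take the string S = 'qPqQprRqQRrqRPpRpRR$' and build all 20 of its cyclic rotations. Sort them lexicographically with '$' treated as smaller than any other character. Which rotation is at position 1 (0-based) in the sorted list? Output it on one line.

All 20 rotations (rotation i = S[i:]+S[:i]):
  rot[0] = qPqQprRqQRrqRPpRpRR$
  rot[1] = PqQprRqQRrqRPpRpRR$q
  rot[2] = qQprRqQRrqRPpRpRR$qP
  rot[3] = QprRqQRrqRPpRpRR$qPq
  rot[4] = prRqQRrqRPpRpRR$qPqQ
  rot[5] = rRqQRrqRPpRpRR$qPqQp
  rot[6] = RqQRrqRPpRpRR$qPqQpr
  rot[7] = qQRrqRPpRpRR$qPqQprR
  rot[8] = QRrqRPpRpRR$qPqQprRq
  rot[9] = RrqRPpRpRR$qPqQprRqQ
  rot[10] = rqRPpRpRR$qPqQprRqQR
  rot[11] = qRPpRpRR$qPqQprRqQRr
  rot[12] = RPpRpRR$qPqQprRqQRrq
  rot[13] = PpRpRR$qPqQprRqQRrqR
  rot[14] = pRpRR$qPqQprRqQRrqRP
  rot[15] = RpRR$qPqQprRqQRrqRPp
  rot[16] = pRR$qPqQprRqQRrqRPpR
  rot[17] = RR$qPqQprRqQRrqRPpRp
  rot[18] = R$qPqQprRqQRrqRPpRpR
  rot[19] = $qPqQprRqQRrqRPpRpRR
Sorted (with $ < everything):
  sorted[0] = $qPqQprRqQRrqRPpRpRR
  sorted[1] = PpRpRR$qPqQprRqQRrqR
  sorted[2] = PqQprRqQRrqRPpRpRR$q
  sorted[3] = QRrqRPpRpRR$qPqQprRq
  sorted[4] = QprRqQRrqRPpRpRR$qPq
  sorted[5] = R$qPqQprRqQRrqRPpRpR
  sorted[6] = RPpRpRR$qPqQprRqQRrq
  sorted[7] = RR$qPqQprRqQRrqRPpRp
  sorted[8] = RpRR$qPqQprRqQRrqRPp
  sorted[9] = RqQRrqRPpRpRR$qPqQpr
  sorted[10] = RrqRPpRpRR$qPqQprRqQ
  sorted[11] = pRR$qPqQprRqQRrqRPpR
  sorted[12] = pRpRR$qPqQprRqQRrqRP
  sorted[13] = prRqQRrqRPpRpRR$qPqQ
  sorted[14] = qPqQprRqQRrqRPpRpRR$
  sorted[15] = qQRrqRPpRpRR$qPqQprR
  sorted[16] = qQprRqQRrqRPpRpRR$qP
  sorted[17] = qRPpRpRR$qPqQprRqQRr
  sorted[18] = rRqQRrqRPpRpRR$qPqQp
  sorted[19] = rqRPpRpRR$qPqQprRqQR
sorted[1] = PpRpRR$qPqQprRqQRrqR

Answer: PpRpRR$qPqQprRqQRrqR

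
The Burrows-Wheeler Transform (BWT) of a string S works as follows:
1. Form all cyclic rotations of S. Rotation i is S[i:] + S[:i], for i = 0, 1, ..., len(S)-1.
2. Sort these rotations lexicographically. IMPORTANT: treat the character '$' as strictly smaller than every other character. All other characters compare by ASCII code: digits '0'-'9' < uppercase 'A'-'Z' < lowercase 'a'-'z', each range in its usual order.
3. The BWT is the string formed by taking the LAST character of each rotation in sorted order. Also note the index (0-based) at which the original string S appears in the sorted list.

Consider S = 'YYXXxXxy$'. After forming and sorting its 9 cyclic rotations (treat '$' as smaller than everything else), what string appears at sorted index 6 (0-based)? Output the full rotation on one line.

Answer: xXxy$YYXX

Derivation:
All 9 rotations (rotation i = S[i:]+S[:i]):
  rot[0] = YYXXxXxy$
  rot[1] = YXXxXxy$Y
  rot[2] = XXxXxy$YY
  rot[3] = XxXxy$YYX
  rot[4] = xXxy$YYXX
  rot[5] = Xxy$YYXXx
  rot[6] = xy$YYXXxX
  rot[7] = y$YYXXxXx
  rot[8] = $YYXXxXxy
Sorted (with $ < everything):
  sorted[0] = $YYXXxXxy
  sorted[1] = XXxXxy$YY
  sorted[2] = XxXxy$YYX
  sorted[3] = Xxy$YYXXx
  sorted[4] = YXXxXxy$Y
  sorted[5] = YYXXxXxy$
  sorted[6] = xXxy$YYXX
  sorted[7] = xy$YYXXxX
  sorted[8] = y$YYXXxXx
sorted[6] = xXxy$YYXX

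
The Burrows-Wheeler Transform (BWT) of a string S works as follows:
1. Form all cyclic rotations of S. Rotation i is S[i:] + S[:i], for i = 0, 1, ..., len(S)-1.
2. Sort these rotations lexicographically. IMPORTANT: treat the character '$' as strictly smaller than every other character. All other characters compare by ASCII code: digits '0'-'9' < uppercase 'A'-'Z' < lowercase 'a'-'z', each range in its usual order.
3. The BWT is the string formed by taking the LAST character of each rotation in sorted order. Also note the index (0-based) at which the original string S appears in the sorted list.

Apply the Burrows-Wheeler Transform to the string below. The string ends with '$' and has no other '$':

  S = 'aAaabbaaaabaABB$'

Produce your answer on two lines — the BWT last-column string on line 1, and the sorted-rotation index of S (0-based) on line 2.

Answer: BaaBAb$baaAaaaba
6

Derivation:
All 16 rotations (rotation i = S[i:]+S[:i]):
  rot[0] = aAaabbaaaabaABB$
  rot[1] = AaabbaaaabaABB$a
  rot[2] = aabbaaaabaABB$aA
  rot[3] = abbaaaabaABB$aAa
  rot[4] = bbaaaabaABB$aAaa
  rot[5] = baaaabaABB$aAaab
  rot[6] = aaaabaABB$aAaabb
  rot[7] = aaabaABB$aAaabba
  rot[8] = aabaABB$aAaabbaa
  rot[9] = abaABB$aAaabbaaa
  rot[10] = baABB$aAaabbaaaa
  rot[11] = aABB$aAaabbaaaab
  rot[12] = ABB$aAaabbaaaaba
  rot[13] = BB$aAaabbaaaabaA
  rot[14] = B$aAaabbaaaabaAB
  rot[15] = $aAaabbaaaabaABB
Sorted (with $ < everything):
  sorted[0] = $aAaabbaaaabaABB  (last char: 'B')
  sorted[1] = ABB$aAaabbaaaaba  (last char: 'a')
  sorted[2] = AaabbaaaabaABB$a  (last char: 'a')
  sorted[3] = B$aAaabbaaaabaAB  (last char: 'B')
  sorted[4] = BB$aAaabbaaaabaA  (last char: 'A')
  sorted[5] = aABB$aAaabbaaaab  (last char: 'b')
  sorted[6] = aAaabbaaaabaABB$  (last char: '$')
  sorted[7] = aaaabaABB$aAaabb  (last char: 'b')
  sorted[8] = aaabaABB$aAaabba  (last char: 'a')
  sorted[9] = aabaABB$aAaabbaa  (last char: 'a')
  sorted[10] = aabbaaaabaABB$aA  (last char: 'A')
  sorted[11] = abaABB$aAaabbaaa  (last char: 'a')
  sorted[12] = abbaaaabaABB$aAa  (last char: 'a')
  sorted[13] = baABB$aAaabbaaaa  (last char: 'a')
  sorted[14] = baaaabaABB$aAaab  (last char: 'b')
  sorted[15] = bbaaaabaABB$aAaa  (last char: 'a')
Last column: BaaBAb$baaAaaaba
Original string S is at sorted index 6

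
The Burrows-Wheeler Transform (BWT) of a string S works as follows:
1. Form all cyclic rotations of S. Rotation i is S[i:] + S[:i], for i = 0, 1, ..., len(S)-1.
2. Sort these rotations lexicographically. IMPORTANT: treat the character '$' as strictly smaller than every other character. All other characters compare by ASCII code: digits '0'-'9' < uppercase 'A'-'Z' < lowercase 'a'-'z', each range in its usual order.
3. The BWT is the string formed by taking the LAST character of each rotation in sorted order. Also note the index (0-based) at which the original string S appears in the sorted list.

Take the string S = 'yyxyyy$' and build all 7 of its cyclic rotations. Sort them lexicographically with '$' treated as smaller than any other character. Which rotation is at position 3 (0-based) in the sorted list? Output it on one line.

Answer: yxyyy$y

Derivation:
All 7 rotations (rotation i = S[i:]+S[:i]):
  rot[0] = yyxyyy$
  rot[1] = yxyyy$y
  rot[2] = xyyy$yy
  rot[3] = yyy$yyx
  rot[4] = yy$yyxy
  rot[5] = y$yyxyy
  rot[6] = $yyxyyy
Sorted (with $ < everything):
  sorted[0] = $yyxyyy
  sorted[1] = xyyy$yy
  sorted[2] = y$yyxyy
  sorted[3] = yxyyy$y
  sorted[4] = yy$yyxy
  sorted[5] = yyxyyy$
  sorted[6] = yyy$yyx
sorted[3] = yxyyy$y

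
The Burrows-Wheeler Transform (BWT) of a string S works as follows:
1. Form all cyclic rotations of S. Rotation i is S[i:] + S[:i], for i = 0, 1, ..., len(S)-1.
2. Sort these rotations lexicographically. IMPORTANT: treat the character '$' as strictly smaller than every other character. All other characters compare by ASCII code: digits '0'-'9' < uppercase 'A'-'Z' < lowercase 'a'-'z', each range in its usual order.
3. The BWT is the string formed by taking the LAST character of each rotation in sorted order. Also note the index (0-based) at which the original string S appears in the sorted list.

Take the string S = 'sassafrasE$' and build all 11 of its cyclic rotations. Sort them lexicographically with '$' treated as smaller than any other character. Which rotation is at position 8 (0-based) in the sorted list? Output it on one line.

All 11 rotations (rotation i = S[i:]+S[:i]):
  rot[0] = sassafrasE$
  rot[1] = assafrasE$s
  rot[2] = ssafrasE$sa
  rot[3] = safrasE$sas
  rot[4] = afrasE$sass
  rot[5] = frasE$sassa
  rot[6] = rasE$sassaf
  rot[7] = asE$sassafr
  rot[8] = sE$sassafra
  rot[9] = E$sassafras
  rot[10] = $sassafrasE
Sorted (with $ < everything):
  sorted[0] = $sassafrasE
  sorted[1] = E$sassafras
  sorted[2] = afrasE$sass
  sorted[3] = asE$sassafr
  sorted[4] = assafrasE$s
  sorted[5] = frasE$sassa
  sorted[6] = rasE$sassaf
  sorted[7] = sE$sassafra
  sorted[8] = safrasE$sas
  sorted[9] = sassafrasE$
  sorted[10] = ssafrasE$sa
sorted[8] = safrasE$sas

Answer: safrasE$sas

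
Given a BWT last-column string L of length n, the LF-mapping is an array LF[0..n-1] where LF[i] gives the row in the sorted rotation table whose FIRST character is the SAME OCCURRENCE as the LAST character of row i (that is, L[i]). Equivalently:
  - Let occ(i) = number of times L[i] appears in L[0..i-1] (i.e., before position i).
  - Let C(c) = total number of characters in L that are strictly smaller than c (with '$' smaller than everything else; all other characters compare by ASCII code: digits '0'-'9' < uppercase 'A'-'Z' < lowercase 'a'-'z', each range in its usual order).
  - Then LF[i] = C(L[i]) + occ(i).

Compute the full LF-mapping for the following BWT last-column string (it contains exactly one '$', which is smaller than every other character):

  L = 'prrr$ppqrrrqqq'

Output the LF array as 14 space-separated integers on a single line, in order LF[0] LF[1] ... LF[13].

Char counts: '$':1, 'p':3, 'q':4, 'r':6
C (first-col start): C('$')=0, C('p')=1, C('q')=4, C('r')=8
L[0]='p': occ=0, LF[0]=C('p')+0=1+0=1
L[1]='r': occ=0, LF[1]=C('r')+0=8+0=8
L[2]='r': occ=1, LF[2]=C('r')+1=8+1=9
L[3]='r': occ=2, LF[3]=C('r')+2=8+2=10
L[4]='$': occ=0, LF[4]=C('$')+0=0+0=0
L[5]='p': occ=1, LF[5]=C('p')+1=1+1=2
L[6]='p': occ=2, LF[6]=C('p')+2=1+2=3
L[7]='q': occ=0, LF[7]=C('q')+0=4+0=4
L[8]='r': occ=3, LF[8]=C('r')+3=8+3=11
L[9]='r': occ=4, LF[9]=C('r')+4=8+4=12
L[10]='r': occ=5, LF[10]=C('r')+5=8+5=13
L[11]='q': occ=1, LF[11]=C('q')+1=4+1=5
L[12]='q': occ=2, LF[12]=C('q')+2=4+2=6
L[13]='q': occ=3, LF[13]=C('q')+3=4+3=7

Answer: 1 8 9 10 0 2 3 4 11 12 13 5 6 7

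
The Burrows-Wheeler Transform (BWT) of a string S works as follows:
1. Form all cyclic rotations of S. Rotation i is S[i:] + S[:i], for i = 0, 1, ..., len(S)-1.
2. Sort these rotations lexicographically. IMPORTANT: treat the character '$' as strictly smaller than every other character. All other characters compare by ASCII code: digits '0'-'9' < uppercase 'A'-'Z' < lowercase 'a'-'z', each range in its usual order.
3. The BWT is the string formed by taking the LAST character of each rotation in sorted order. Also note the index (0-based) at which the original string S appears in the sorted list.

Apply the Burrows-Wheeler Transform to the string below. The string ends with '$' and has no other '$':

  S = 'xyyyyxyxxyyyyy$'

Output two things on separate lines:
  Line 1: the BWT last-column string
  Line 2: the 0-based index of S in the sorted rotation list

Answer: yyy$xyxyyyyyyxx
3

Derivation:
All 15 rotations (rotation i = S[i:]+S[:i]):
  rot[0] = xyyyyxyxxyyyyy$
  rot[1] = yyyyxyxxyyyyy$x
  rot[2] = yyyxyxxyyyyy$xy
  rot[3] = yyxyxxyyyyy$xyy
  rot[4] = yxyxxyyyyy$xyyy
  rot[5] = xyxxyyyyy$xyyyy
  rot[6] = yxxyyyyy$xyyyyx
  rot[7] = xxyyyyy$xyyyyxy
  rot[8] = xyyyyy$xyyyyxyx
  rot[9] = yyyyy$xyyyyxyxx
  rot[10] = yyyy$xyyyyxyxxy
  rot[11] = yyy$xyyyyxyxxyy
  rot[12] = yy$xyyyyxyxxyyy
  rot[13] = y$xyyyyxyxxyyyy
  rot[14] = $xyyyyxyxxyyyyy
Sorted (with $ < everything):
  sorted[0] = $xyyyyxyxxyyyyy  (last char: 'y')
  sorted[1] = xxyyyyy$xyyyyxy  (last char: 'y')
  sorted[2] = xyxxyyyyy$xyyyy  (last char: 'y')
  sorted[3] = xyyyyxyxxyyyyy$  (last char: '$')
  sorted[4] = xyyyyy$xyyyyxyx  (last char: 'x')
  sorted[5] = y$xyyyyxyxxyyyy  (last char: 'y')
  sorted[6] = yxxyyyyy$xyyyyx  (last char: 'x')
  sorted[7] = yxyxxyyyyy$xyyy  (last char: 'y')
  sorted[8] = yy$xyyyyxyxxyyy  (last char: 'y')
  sorted[9] = yyxyxxyyyyy$xyy  (last char: 'y')
  sorted[10] = yyy$xyyyyxyxxyy  (last char: 'y')
  sorted[11] = yyyxyxxyyyyy$xy  (last char: 'y')
  sorted[12] = yyyy$xyyyyxyxxy  (last char: 'y')
  sorted[13] = yyyyxyxxyyyyy$x  (last char: 'x')
  sorted[14] = yyyyy$xyyyyxyxx  (last char: 'x')
Last column: yyy$xyxyyyyyyxx
Original string S is at sorted index 3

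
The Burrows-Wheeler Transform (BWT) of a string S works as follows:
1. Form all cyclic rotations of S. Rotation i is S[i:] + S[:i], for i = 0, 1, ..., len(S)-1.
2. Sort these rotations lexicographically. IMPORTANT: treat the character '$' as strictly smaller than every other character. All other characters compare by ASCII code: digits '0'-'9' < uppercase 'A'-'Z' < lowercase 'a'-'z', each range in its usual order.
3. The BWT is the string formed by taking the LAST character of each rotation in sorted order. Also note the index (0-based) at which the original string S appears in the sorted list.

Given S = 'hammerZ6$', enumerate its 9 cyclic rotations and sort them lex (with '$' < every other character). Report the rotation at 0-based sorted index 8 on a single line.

All 9 rotations (rotation i = S[i:]+S[:i]):
  rot[0] = hammerZ6$
  rot[1] = ammerZ6$h
  rot[2] = mmerZ6$ha
  rot[3] = merZ6$ham
  rot[4] = erZ6$hamm
  rot[5] = rZ6$hamme
  rot[6] = Z6$hammer
  rot[7] = 6$hammerZ
  rot[8] = $hammerZ6
Sorted (with $ < everything):
  sorted[0] = $hammerZ6
  sorted[1] = 6$hammerZ
  sorted[2] = Z6$hammer
  sorted[3] = ammerZ6$h
  sorted[4] = erZ6$hamm
  sorted[5] = hammerZ6$
  sorted[6] = merZ6$ham
  sorted[7] = mmerZ6$ha
  sorted[8] = rZ6$hamme
sorted[8] = rZ6$hamme

Answer: rZ6$hamme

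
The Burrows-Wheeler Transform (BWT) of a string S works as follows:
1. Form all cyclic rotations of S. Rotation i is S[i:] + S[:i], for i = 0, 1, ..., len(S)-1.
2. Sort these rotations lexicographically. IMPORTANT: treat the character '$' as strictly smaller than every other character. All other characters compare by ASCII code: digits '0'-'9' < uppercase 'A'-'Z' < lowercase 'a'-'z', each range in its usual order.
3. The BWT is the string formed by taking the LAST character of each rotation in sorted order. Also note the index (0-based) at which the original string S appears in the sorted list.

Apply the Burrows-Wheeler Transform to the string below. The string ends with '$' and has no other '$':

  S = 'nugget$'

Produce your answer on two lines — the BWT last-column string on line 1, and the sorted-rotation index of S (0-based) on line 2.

All 7 rotations (rotation i = S[i:]+S[:i]):
  rot[0] = nugget$
  rot[1] = ugget$n
  rot[2] = gget$nu
  rot[3] = get$nug
  rot[4] = et$nugg
  rot[5] = t$nugge
  rot[6] = $nugget
Sorted (with $ < everything):
  sorted[0] = $nugget  (last char: 't')
  sorted[1] = et$nugg  (last char: 'g')
  sorted[2] = get$nug  (last char: 'g')
  sorted[3] = gget$nu  (last char: 'u')
  sorted[4] = nugget$  (last char: '$')
  sorted[5] = t$nugge  (last char: 'e')
  sorted[6] = ugget$n  (last char: 'n')
Last column: tggu$en
Original string S is at sorted index 4

Answer: tggu$en
4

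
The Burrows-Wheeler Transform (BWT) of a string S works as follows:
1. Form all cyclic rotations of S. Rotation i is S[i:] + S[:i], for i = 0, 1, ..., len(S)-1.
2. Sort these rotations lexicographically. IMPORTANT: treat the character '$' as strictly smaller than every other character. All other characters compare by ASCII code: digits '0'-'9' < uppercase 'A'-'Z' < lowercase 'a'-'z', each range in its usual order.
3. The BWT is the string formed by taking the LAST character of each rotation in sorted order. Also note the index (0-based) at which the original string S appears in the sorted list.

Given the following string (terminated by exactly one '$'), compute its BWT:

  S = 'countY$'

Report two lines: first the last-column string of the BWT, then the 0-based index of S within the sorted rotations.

All 7 rotations (rotation i = S[i:]+S[:i]):
  rot[0] = countY$
  rot[1] = ountY$c
  rot[2] = untY$co
  rot[3] = ntY$cou
  rot[4] = tY$coun
  rot[5] = Y$count
  rot[6] = $countY
Sorted (with $ < everything):
  sorted[0] = $countY  (last char: 'Y')
  sorted[1] = Y$count  (last char: 't')
  sorted[2] = countY$  (last char: '$')
  sorted[3] = ntY$cou  (last char: 'u')
  sorted[4] = ountY$c  (last char: 'c')
  sorted[5] = tY$coun  (last char: 'n')
  sorted[6] = untY$co  (last char: 'o')
Last column: Yt$ucno
Original string S is at sorted index 2

Answer: Yt$ucno
2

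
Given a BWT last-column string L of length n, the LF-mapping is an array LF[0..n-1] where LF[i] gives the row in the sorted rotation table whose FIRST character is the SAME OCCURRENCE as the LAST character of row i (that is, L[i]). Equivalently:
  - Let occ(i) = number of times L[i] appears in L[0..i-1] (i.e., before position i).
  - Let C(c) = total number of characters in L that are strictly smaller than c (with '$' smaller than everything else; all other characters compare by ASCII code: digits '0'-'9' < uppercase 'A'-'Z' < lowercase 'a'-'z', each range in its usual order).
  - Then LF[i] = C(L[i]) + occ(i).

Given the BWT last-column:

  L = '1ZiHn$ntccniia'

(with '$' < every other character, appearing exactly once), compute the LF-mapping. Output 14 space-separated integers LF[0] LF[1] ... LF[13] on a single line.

Answer: 1 3 7 2 10 0 11 13 5 6 12 8 9 4

Derivation:
Char counts: '$':1, '1':1, 'H':1, 'Z':1, 'a':1, 'c':2, 'i':3, 'n':3, 't':1
C (first-col start): C('$')=0, C('1')=1, C('H')=2, C('Z')=3, C('a')=4, C('c')=5, C('i')=7, C('n')=10, C('t')=13
L[0]='1': occ=0, LF[0]=C('1')+0=1+0=1
L[1]='Z': occ=0, LF[1]=C('Z')+0=3+0=3
L[2]='i': occ=0, LF[2]=C('i')+0=7+0=7
L[3]='H': occ=0, LF[3]=C('H')+0=2+0=2
L[4]='n': occ=0, LF[4]=C('n')+0=10+0=10
L[5]='$': occ=0, LF[5]=C('$')+0=0+0=0
L[6]='n': occ=1, LF[6]=C('n')+1=10+1=11
L[7]='t': occ=0, LF[7]=C('t')+0=13+0=13
L[8]='c': occ=0, LF[8]=C('c')+0=5+0=5
L[9]='c': occ=1, LF[9]=C('c')+1=5+1=6
L[10]='n': occ=2, LF[10]=C('n')+2=10+2=12
L[11]='i': occ=1, LF[11]=C('i')+1=7+1=8
L[12]='i': occ=2, LF[12]=C('i')+2=7+2=9
L[13]='a': occ=0, LF[13]=C('a')+0=4+0=4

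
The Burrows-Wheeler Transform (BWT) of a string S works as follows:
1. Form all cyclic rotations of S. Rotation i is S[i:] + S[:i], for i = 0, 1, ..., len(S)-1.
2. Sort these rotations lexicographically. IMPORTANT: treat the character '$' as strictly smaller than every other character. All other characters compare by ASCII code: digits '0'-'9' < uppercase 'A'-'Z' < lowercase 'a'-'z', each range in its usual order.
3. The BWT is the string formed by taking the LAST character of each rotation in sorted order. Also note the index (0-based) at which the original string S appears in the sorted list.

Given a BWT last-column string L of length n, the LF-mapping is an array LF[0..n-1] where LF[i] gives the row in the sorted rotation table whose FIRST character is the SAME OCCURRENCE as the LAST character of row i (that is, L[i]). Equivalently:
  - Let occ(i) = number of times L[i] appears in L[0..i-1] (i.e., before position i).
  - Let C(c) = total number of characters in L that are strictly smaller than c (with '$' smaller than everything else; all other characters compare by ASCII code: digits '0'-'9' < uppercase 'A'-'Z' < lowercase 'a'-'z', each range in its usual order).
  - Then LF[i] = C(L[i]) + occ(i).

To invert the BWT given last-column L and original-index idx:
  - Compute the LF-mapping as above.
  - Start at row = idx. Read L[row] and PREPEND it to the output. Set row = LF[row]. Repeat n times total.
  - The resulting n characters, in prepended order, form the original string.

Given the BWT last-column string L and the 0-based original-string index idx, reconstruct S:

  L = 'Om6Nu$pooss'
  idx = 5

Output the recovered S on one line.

Answer: opossum6NO$

Derivation:
LF mapping: 3 4 1 2 10 0 7 5 6 8 9
Walk LF starting at row 5, prepending L[row]:
  step 1: row=5, L[5]='$', prepend. Next row=LF[5]=0
  step 2: row=0, L[0]='O', prepend. Next row=LF[0]=3
  step 3: row=3, L[3]='N', prepend. Next row=LF[3]=2
  step 4: row=2, L[2]='6', prepend. Next row=LF[2]=1
  step 5: row=1, L[1]='m', prepend. Next row=LF[1]=4
  step 6: row=4, L[4]='u', prepend. Next row=LF[4]=10
  step 7: row=10, L[10]='s', prepend. Next row=LF[10]=9
  step 8: row=9, L[9]='s', prepend. Next row=LF[9]=8
  step 9: row=8, L[8]='o', prepend. Next row=LF[8]=6
  step 10: row=6, L[6]='p', prepend. Next row=LF[6]=7
  step 11: row=7, L[7]='o', prepend. Next row=LF[7]=5
Reversed output: opossum6NO$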